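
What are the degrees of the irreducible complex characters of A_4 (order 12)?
Dimensions: 1, 1, 1, 3

Details: There are 4 irreducibles (= number of conjugacy classes). Their dimensions d_i satisfy sum d_i^2 = |G| = 12: 1 + 1 + 1 + 9 = 12.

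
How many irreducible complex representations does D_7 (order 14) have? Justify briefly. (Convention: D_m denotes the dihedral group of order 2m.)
5

Why: The number of irreducible complex representations of a finite group equals its number of conjugacy classes. D_7 has 5 conjugacy classes ((n+3)/2 for n odd), so D_7 (order 14) has exactly 5 irreducible complex representations.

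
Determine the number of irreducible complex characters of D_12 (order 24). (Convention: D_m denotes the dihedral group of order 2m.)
9

The number of irreducible complex representations of a finite group equals its number of conjugacy classes. D_12 has 9 conjugacy classes (n/2 + 3 for n even), so D_12 (order 24) has exactly 9 irreducible complex representations.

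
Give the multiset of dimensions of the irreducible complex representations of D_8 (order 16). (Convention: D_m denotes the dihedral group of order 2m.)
Dimensions: 1, 1, 1, 1, 2, 2, 2

Proof sketch: There are 7 irreducibles (= number of conjugacy classes). Their dimensions d_i satisfy sum d_i^2 = |G| = 16: 1 + 1 + 1 + 1 + 4 + 4 + 4 = 16.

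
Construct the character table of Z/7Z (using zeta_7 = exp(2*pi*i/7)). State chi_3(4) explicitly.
Character table of Z/7Z (irreps indexed chi_0,...,chi_6 with chi_k(m) = zeta_7^(k*m), zeta_7 = exp(2*pi*i/7)):
  irrep \ class  {0} (size 1)  {1} (size 1)    {2} (size 1)    {3} (size 1)    {4} (size 1)    {5} (size 1)    {6} (size 1)  
  chi_0          1             1               1               1               1               1               1             
  chi_1          1             exp(2*I*pi/7)   exp(4*I*pi/7)   exp(6*I*pi/7)   exp(-6*I*pi/7)  exp(-4*I*pi/7)  exp(-2*I*pi/7)
  chi_2          1             exp(4*I*pi/7)   exp(-6*I*pi/7)  exp(-2*I*pi/7)  exp(2*I*pi/7)   exp(6*I*pi/7)   exp(-4*I*pi/7)
  chi_3          1             exp(6*I*pi/7)   exp(-2*I*pi/7)  exp(4*I*pi/7)   exp(-4*I*pi/7)  exp(2*I*pi/7)   exp(-6*I*pi/7)
  chi_4          1             exp(-6*I*pi/7)  exp(2*I*pi/7)   exp(-4*I*pi/7)  exp(4*I*pi/7)   exp(-2*I*pi/7)  exp(6*I*pi/7) 
  chi_5          1             exp(-4*I*pi/7)  exp(6*I*pi/7)   exp(2*I*pi/7)   exp(-2*I*pi/7)  exp(-6*I*pi/7)  exp(4*I*pi/7) 
  chi_6          1             exp(-2*I*pi/7)  exp(-4*I*pi/7)  exp(-6*I*pi/7)  exp(6*I*pi/7)   exp(4*I*pi/7)   exp(2*I*pi/7) 

Spot check: chi_3(4) = zeta_7^(3*4) = zeta_7^12 = exp(-4*I*pi/7).

Z/7Z is abelian, so all 7 irreducible complex representations are 1-dimensional. They are given by chi_k(m) = zeta_7^(k*m) for k = 0,...,6. Row orthogonality: sum_m chi_k(m) conj(chi_l(m)) = 7 * [k = l].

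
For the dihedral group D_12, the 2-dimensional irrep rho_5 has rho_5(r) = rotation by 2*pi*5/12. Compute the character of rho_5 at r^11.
chi_{rho_5}(r^11) = 2*cos(2*pi*5*11/12) = -sqrt(3)

Solution. rho_5(r^11) is rotation by angle 2*pi*5*11/12, whose trace is 2*cos(2*pi*5*11/12) = -sqrt(3).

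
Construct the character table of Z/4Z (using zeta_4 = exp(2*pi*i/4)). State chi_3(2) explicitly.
Character table of Z/4Z (irreps indexed chi_0,...,chi_3 with chi_k(m) = zeta_4^(k*m), zeta_4 = exp(2*pi*i/4)):
  irrep \ class  {0} (size 1)  {1} (size 1)  {2} (size 1)  {3} (size 1)
  chi_0          1             1             1             1           
  chi_1          1             I             -1            -I          
  chi_2          1             -1            1             -1          
  chi_3          1             -I            -1            I           

Spot check: chi_3(2) = zeta_4^(3*2) = zeta_4^6 = -1.

Why: Z/4Z is abelian, so all 4 irreducible complex representations are 1-dimensional. They are given by chi_k(m) = zeta_4^(k*m) for k = 0,...,3. Row orthogonality: sum_m chi_k(m) conj(chi_l(m)) = 4 * [k = l].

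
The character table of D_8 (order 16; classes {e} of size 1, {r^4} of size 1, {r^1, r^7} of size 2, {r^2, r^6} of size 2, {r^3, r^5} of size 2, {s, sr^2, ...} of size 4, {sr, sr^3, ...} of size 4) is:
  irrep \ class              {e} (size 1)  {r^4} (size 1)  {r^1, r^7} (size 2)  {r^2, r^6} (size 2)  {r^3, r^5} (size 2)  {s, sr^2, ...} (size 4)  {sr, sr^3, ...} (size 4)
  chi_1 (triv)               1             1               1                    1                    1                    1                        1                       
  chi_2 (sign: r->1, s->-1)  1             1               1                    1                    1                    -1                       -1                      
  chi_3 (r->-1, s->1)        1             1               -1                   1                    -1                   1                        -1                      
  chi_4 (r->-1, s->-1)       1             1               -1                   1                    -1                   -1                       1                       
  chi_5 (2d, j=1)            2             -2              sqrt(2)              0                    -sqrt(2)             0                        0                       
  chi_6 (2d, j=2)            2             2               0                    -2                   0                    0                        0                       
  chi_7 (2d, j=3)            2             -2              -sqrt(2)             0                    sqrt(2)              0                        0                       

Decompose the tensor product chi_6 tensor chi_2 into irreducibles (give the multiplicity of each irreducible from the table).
chi_6 tensor chi_2 = chi_6 (all other irreducibles have multiplicity 0).

Why: The character of a tensor product is the pointwise product (chi_6 * chi_2)(C) = chi_6(C) * chi_2(C):
  {e}: (2)*(1), {r^4}: (2)*(1), {r^1, r^7}: (0)*(1), {r^2, r^6}: (-2)*(1), {r^3, r^5}: (0)*(1), {s, sr^2, ...}: (0)*(-1), {sr, sr^3, ...}: (0)*(-1)
so (chi_6 * chi_2) takes values
  {e} -> 2, {r^4} -> 2, {r^1, r^7} -> 0, {r^2, r^6} -> -2, {r^3, r^5} -> 0, {s, sr^2, ...} -> 0, {sr, sr^3, ...} -> 0.
Now take the inner product of this character with each irreducible chi from the table, <chi_6*chi_2, chi> = (1/16) sum_C |C| (chi_6*chi_2)(C) conj(chi(C)):
  <chi_6*chi_2, chi_1> = (1/16)[1*(2)*conj(1) + 1*(2)*conj(1) + 2*(0)*conj(1) + 2*(-2)*conj(1) + 2*(0)*conj(1) + 4*(0)*conj(1) + 4*(0)*conj(1)]
      = (1/16)[(2) + (2) + (0) + (-4) + (0) + (0) + (0)] = 0/16 = 0
  <chi_6*chi_2, chi_2> = (1/16)[1*(2)*conj(1) + 1*(2)*conj(1) + 2*(0)*conj(1) + 2*(-2)*conj(1) + 2*(0)*conj(1) + 4*(0)*conj(-1) + 4*(0)*conj(-1)]
      = (1/16)[(2) + (2) + (0) + (-4) + (0) + (0) + (0)] = 0/16 = 0
  <chi_6*chi_2, chi_3> = (1/16)[1*(2)*conj(1) + 1*(2)*conj(1) + 2*(0)*conj(-1) + 2*(-2)*conj(1) + 2*(0)*conj(-1) + 4*(0)*conj(1) + 4*(0)*conj(-1)]
      = (1/16)[(2) + (2) + (0) + (-4) + (0) + (0) + (0)] = 0/16 = 0
  <chi_6*chi_2, chi_4> = (1/16)[1*(2)*conj(1) + 1*(2)*conj(1) + 2*(0)*conj(-1) + 2*(-2)*conj(1) + 2*(0)*conj(-1) + 4*(0)*conj(-1) + 4*(0)*conj(1)]
      = (1/16)[(2) + (2) + (0) + (-4) + (0) + (0) + (0)] = 0/16 = 0
  <chi_6*chi_2, chi_5> = (1/16)[1*(2)*conj(2) + 1*(2)*conj(-2) + 2*(0)*conj(sqrt(2)) + 2*(-2)*conj(0) + 2*(0)*conj(-sqrt(2)) + 4*(0)*conj(0) + 4*(0)*conj(0)]
      = (1/16)[(4) + (-4) + (0) + (0) + (0) + (0) + (0)] = 0/16 = 0
  <chi_6*chi_2, chi_6> = (1/16)[1*(2)*conj(2) + 1*(2)*conj(2) + 2*(0)*conj(0) + 2*(-2)*conj(-2) + 2*(0)*conj(0) + 4*(0)*conj(0) + 4*(0)*conj(0)]
      = (1/16)[(4) + (4) + (0) + (8) + (0) + (0) + (0)] = 16/16 = 1
  <chi_6*chi_2, chi_7> = (1/16)[1*(2)*conj(2) + 1*(2)*conj(-2) + 2*(0)*conj(-sqrt(2)) + 2*(-2)*conj(0) + 2*(0)*conj(sqrt(2)) + 4*(0)*conj(0) + 4*(0)*conj(0)]
      = (1/16)[(4) + (-4) + (0) + (0) + (0) + (0) + (0)] = 0/16 = 0
Hence the multiplicities are chi_6: 1. Dimension check: dim(chi_6)*dim(chi_2) = 2*1 = 2 and sum (mult * dim) = 1*2 = 2.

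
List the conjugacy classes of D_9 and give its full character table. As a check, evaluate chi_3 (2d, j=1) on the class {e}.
Conjugacy classes: {e} of size 1, {r^1, r^8} of size 2, {r^2, r^7} of size 2, {r^3, r^6} of size 2, {r^4, r^5} of size 2, {s, sr, ..., sr^8} of size 9.
Character table:
  irrep \ class              {e} (size 1)  {r^1, r^8} (size 2)  {r^2, r^7} (size 2)  {r^3, r^6} (size 2)  {r^4, r^5} (size 2)  {s, sr, ..., sr^8} (size 9)
  chi_1 (triv)               1             1                    1                    1                    1                    1                          
  chi_2 (sign: r->1, s->-1)  1             1                    1                    1                    1                    -1                         
  chi_3 (2d, j=1)            2             2*cos(2*pi/9)        2*cos(4*pi/9)        -1                   -2*cos(pi/9)         0                          
  chi_4 (2d, j=2)            2             2*cos(4*pi/9)        -2*cos(pi/9)         -1                   2*cos(2*pi/9)        0                          
  chi_5 (2d, j=3)            2             -1                   -1                   2                    -1                   0                          
  chi_6 (2d, j=4)            2             -2*cos(pi/9)         2*cos(2*pi/9)        -1                   2*cos(4*pi/9)        0                          

Spot check: chi_3 (2d, j=1) on {e} = 2.

Proof sketch: D_9 has order 2*9 = 18 with 6 conjugacy classes, hence 6 irreducibles. Sum of squared dims 1 + 1 + 4 + 4 + 4 + 4 = 18 = |G|. Linear characters come from the abelianisation; the 2-dimensional irreps have character r^k -> 2*cos(2*pi*j*k/9), reflections -> 0.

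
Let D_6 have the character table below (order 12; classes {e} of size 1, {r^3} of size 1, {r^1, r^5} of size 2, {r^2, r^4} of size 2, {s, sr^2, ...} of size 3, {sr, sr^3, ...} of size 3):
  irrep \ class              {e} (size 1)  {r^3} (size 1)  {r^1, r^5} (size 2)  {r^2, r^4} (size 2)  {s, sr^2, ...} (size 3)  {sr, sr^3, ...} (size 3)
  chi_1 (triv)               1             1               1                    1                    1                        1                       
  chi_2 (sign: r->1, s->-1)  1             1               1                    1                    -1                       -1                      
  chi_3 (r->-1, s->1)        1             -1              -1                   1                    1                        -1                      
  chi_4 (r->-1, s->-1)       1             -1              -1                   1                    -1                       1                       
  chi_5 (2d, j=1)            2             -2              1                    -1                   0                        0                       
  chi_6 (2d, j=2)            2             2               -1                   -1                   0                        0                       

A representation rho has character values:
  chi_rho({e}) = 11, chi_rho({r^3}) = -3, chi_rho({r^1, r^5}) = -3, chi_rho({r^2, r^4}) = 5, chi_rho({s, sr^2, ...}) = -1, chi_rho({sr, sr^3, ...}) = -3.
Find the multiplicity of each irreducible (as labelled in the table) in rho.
Multiplicities: chi_1: 0, chi_2: 2, chi_3: 3, chi_4: 2, chi_5: 1, chi_6: 1.

Argument: Use <chi_rho, chi> = (1/|G|) sum_C |C| * chi_rho(C) * conj(chi(C)) with |G| = 12 for each irreducible chi in the table:
  <chi_rho, chi_1> = (1/12)[1*(11)*conj(1) + 1*(-3)*conj(1) + 2*(-3)*conj(1) + 2*(5)*conj(1) + 3*(-1)*conj(1) + 3*(-3)*conj(1)]
      = (1/12)[(11) + (-3) + (-6) + (10) + (-3) + (-9)] = 0/12 = 0
  <chi_rho, chi_2> = (1/12)[1*(11)*conj(1) + 1*(-3)*conj(1) + 2*(-3)*conj(1) + 2*(5)*conj(1) + 3*(-1)*conj(-1) + 3*(-3)*conj(-1)]
      = (1/12)[(11) + (-3) + (-6) + (10) + (3) + (9)] = 24/12 = 2
  <chi_rho, chi_3> = (1/12)[1*(11)*conj(1) + 1*(-3)*conj(-1) + 2*(-3)*conj(-1) + 2*(5)*conj(1) + 3*(-1)*conj(1) + 3*(-3)*conj(-1)]
      = (1/12)[(11) + (3) + (6) + (10) + (-3) + (9)] = 36/12 = 3
  <chi_rho, chi_4> = (1/12)[1*(11)*conj(1) + 1*(-3)*conj(-1) + 2*(-3)*conj(-1) + 2*(5)*conj(1) + 3*(-1)*conj(-1) + 3*(-3)*conj(1)]
      = (1/12)[(11) + (3) + (6) + (10) + (3) + (-9)] = 24/12 = 2
  <chi_rho, chi_5> = (1/12)[1*(11)*conj(2) + 1*(-3)*conj(-2) + 2*(-3)*conj(1) + 2*(5)*conj(-1) + 3*(-1)*conj(0) + 3*(-3)*conj(0)]
      = (1/12)[(22) + (6) + (-6) + (-10) + (0) + (0)] = 12/12 = 1
  <chi_rho, chi_6> = (1/12)[1*(11)*conj(2) + 1*(-3)*conj(2) + 2*(-3)*conj(-1) + 2*(5)*conj(-1) + 3*(-1)*conj(0) + 3*(-3)*conj(0)]
      = (1/12)[(22) + (-6) + (6) + (-10) + (0) + (0)] = 12/12 = 1
Dimension check: dim(rho) = sum (mult * dim) = 0*1 + 2*1 + 3*1 + 2*1 + 1*2 + 1*2 = 11 = chi_rho(e) = 11.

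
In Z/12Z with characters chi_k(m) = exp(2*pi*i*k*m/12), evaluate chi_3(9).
chi_3(9) = zeta_12^27 = I

Reasoning: chi_3(9) = zeta_12^(3*9) = zeta_12^27. Since zeta_12^12 = 1, this equals zeta_12^3 = exp(2*pi*i*3/12) = I.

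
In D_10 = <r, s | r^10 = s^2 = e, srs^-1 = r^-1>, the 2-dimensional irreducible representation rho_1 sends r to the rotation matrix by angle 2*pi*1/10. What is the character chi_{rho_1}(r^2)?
chi_{rho_1}(r^2) = 2*cos(2*pi*1*2/10) = -1/2 + sqrt(5)/2

rho_1(r^2) is rotation by angle 2*pi*1*2/10, whose trace is 2*cos(2*pi*1*2/10) = -1/2 + sqrt(5)/2.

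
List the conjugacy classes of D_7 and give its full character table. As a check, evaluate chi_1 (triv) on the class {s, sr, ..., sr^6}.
Conjugacy classes: {e} of size 1, {r^1, r^6} of size 2, {r^2, r^5} of size 2, {r^3, r^4} of size 2, {s, sr, ..., sr^6} of size 7.
Character table:
  irrep \ class              {e} (size 1)  {r^1, r^6} (size 2)  {r^2, r^5} (size 2)  {r^3, r^4} (size 2)  {s, sr, ..., sr^6} (size 7)
  chi_1 (triv)               1             1                    1                    1                    1                          
  chi_2 (sign: r->1, s->-1)  1             1                    1                    1                    -1                         
  chi_3 (2d, j=1)            2             2*cos(2*pi/7)        -2*cos(3*pi/7)       -2*cos(pi/7)         0                          
  chi_4 (2d, j=2)            2             -2*cos(3*pi/7)       -2*cos(pi/7)         2*cos(2*pi/7)        0                          
  chi_5 (2d, j=3)            2             -2*cos(pi/7)         2*cos(2*pi/7)        -2*cos(3*pi/7)       0                          

Spot check: chi_1 (triv) on {s, sr, ..., sr^6} = 1.

Explanation: D_7 has order 2*7 = 14 with 5 conjugacy classes, hence 5 irreducibles. Sum of squared dims 1 + 1 + 4 + 4 + 4 = 14 = |G|. Linear characters come from the abelianisation; the 2-dimensional irreps have character r^k -> 2*cos(2*pi*j*k/7), reflections -> 0.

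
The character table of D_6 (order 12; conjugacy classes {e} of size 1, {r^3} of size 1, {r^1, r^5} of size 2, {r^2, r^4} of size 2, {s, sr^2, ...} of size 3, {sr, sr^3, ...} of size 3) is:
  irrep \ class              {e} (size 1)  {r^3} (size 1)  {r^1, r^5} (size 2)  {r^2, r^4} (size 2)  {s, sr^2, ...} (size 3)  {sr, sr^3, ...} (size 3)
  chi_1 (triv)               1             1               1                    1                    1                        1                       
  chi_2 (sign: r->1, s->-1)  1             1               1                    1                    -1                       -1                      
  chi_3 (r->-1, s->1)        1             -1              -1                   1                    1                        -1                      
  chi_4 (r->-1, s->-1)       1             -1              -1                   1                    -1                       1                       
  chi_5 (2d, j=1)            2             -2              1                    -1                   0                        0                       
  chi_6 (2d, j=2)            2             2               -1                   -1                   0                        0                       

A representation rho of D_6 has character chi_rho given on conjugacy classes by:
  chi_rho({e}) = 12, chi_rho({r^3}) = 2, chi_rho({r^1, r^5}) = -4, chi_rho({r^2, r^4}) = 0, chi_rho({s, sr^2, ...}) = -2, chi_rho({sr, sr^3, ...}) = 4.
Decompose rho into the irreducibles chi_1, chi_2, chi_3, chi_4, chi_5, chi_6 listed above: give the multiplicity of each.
Multiplicities: chi_1: 1, chi_2: 0, chi_3: 0, chi_4: 3, chi_5: 1, chi_6: 3.

Derivation: Use <chi_rho, chi> = (1/|G|) sum_C |C| * chi_rho(C) * conj(chi(C)) with |G| = 12 for each irreducible chi in the table:
  <chi_rho, chi_1> = (1/12)[1*(12)*conj(1) + 1*(2)*conj(1) + 2*(-4)*conj(1) + 2*(0)*conj(1) + 3*(-2)*conj(1) + 3*(4)*conj(1)]
      = (1/12)[(12) + (2) + (-8) + (0) + (-6) + (12)] = 12/12 = 1
  <chi_rho, chi_2> = (1/12)[1*(12)*conj(1) + 1*(2)*conj(1) + 2*(-4)*conj(1) + 2*(0)*conj(1) + 3*(-2)*conj(-1) + 3*(4)*conj(-1)]
      = (1/12)[(12) + (2) + (-8) + (0) + (6) + (-12)] = 0/12 = 0
  <chi_rho, chi_3> = (1/12)[1*(12)*conj(1) + 1*(2)*conj(-1) + 2*(-4)*conj(-1) + 2*(0)*conj(1) + 3*(-2)*conj(1) + 3*(4)*conj(-1)]
      = (1/12)[(12) + (-2) + (8) + (0) + (-6) + (-12)] = 0/12 = 0
  <chi_rho, chi_4> = (1/12)[1*(12)*conj(1) + 1*(2)*conj(-1) + 2*(-4)*conj(-1) + 2*(0)*conj(1) + 3*(-2)*conj(-1) + 3*(4)*conj(1)]
      = (1/12)[(12) + (-2) + (8) + (0) + (6) + (12)] = 36/12 = 3
  <chi_rho, chi_5> = (1/12)[1*(12)*conj(2) + 1*(2)*conj(-2) + 2*(-4)*conj(1) + 2*(0)*conj(-1) + 3*(-2)*conj(0) + 3*(4)*conj(0)]
      = (1/12)[(24) + (-4) + (-8) + (0) + (0) + (0)] = 12/12 = 1
  <chi_rho, chi_6> = (1/12)[1*(12)*conj(2) + 1*(2)*conj(2) + 2*(-4)*conj(-1) + 2*(0)*conj(-1) + 3*(-2)*conj(0) + 3*(4)*conj(0)]
      = (1/12)[(24) + (4) + (8) + (0) + (0) + (0)] = 36/12 = 3
Dimension check: dim(rho) = sum (mult * dim) = 1*1 + 0*1 + 0*1 + 3*1 + 1*2 + 3*2 = 12 = chi_rho(e) = 12.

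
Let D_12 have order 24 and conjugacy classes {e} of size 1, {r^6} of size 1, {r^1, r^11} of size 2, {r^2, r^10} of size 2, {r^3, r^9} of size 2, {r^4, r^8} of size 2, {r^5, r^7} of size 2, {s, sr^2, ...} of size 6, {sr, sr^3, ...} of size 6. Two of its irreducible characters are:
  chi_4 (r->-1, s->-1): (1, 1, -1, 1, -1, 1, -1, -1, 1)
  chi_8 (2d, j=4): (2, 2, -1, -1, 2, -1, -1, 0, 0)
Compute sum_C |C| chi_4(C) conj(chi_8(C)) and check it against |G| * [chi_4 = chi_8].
Sum = 0; so <chi_4, chi_8> = 0 (distinct irreducibles are orthogonal).

Proof sketch: Compute term by term over conjugacy classes (|C| * chi_4(C) * conj(chi_8(C))):
  1*(1)*conj(2) + 1*(1)*conj(2) + 2*(-1)*conj(-1) + 2*(1)*conj(-1) + 2*(-1)*conj(2) + 2*(1)*conj(-1) + 2*(-1)*conj(-1) + 6*(-1)*conj(0) + 6*(1)*conj(0)
  = (2) + (2) + (2) + (-2) + (-4) + (-2) + (2) + (0) + (0)
  = 0.
Dividing by |G| = 24 gives 0/24 = 0, matching the row-orthogonality relation <chi_4, chi_8> = [chi_4 = chi_8].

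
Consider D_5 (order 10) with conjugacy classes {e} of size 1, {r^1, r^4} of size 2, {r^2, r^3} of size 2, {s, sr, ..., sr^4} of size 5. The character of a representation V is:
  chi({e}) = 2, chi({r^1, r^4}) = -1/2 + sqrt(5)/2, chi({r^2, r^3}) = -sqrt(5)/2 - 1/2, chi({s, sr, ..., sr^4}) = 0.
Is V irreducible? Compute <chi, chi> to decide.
Irreducible: <chi, chi> = 1.

Why: <chi, chi> = (1/|G|) sum_C |C| * |chi(C)|^2 = (1/10)[1*|2|^2 + 2*|-1/2 + sqrt(5)/2|^2 + 2*|-sqrt(5)/2 - 1/2|^2 + 5*|0|^2]
  = (1/10)[(4) + (3 - sqrt(5)) + (sqrt(5) + 3) + (0)] = 10/10 = 1.
A character is irreducible iff <chi, chi> = 1, so this representation is irreducible.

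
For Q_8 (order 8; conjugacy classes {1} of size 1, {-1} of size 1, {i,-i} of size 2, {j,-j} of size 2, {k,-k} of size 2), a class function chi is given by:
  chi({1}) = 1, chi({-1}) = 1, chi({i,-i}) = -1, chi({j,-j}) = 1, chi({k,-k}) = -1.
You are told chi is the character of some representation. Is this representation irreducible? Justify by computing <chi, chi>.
Irreducible: <chi, chi> = 1.

Explanation: <chi, chi> = (1/|G|) sum_C |C| * |chi(C)|^2 = (1/8)[1*|1|^2 + 1*|1|^2 + 2*|-1|^2 + 2*|1|^2 + 2*|-1|^2]
  = (1/8)[(1) + (1) + (2) + (2) + (2)] = 8/8 = 1.
A character is irreducible iff <chi, chi> = 1, so this representation is irreducible.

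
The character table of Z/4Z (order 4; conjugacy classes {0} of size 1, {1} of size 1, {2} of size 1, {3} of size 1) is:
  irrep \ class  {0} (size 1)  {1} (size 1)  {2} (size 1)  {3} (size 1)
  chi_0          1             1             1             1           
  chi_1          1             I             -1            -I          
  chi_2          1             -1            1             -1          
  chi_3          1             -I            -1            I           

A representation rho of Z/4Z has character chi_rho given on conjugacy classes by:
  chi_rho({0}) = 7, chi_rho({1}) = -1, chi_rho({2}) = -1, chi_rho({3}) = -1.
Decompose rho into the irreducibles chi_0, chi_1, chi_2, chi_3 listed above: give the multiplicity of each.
Multiplicities: chi_0: 1, chi_1: 2, chi_2: 2, chi_3: 2.

Explanation: Use <chi_rho, chi> = (1/|G|) sum_C |C| * chi_rho(C) * conj(chi(C)) with |G| = 4 for each irreducible chi in the table:
  <chi_rho, chi_0> = (1/4)[1*(7)*conj(1) + 1*(-1)*conj(1) + 1*(-1)*conj(1) + 1*(-1)*conj(1)]
      = (1/4)[(7) + (-1) + (-1) + (-1)] = 4/4 = 1
  <chi_rho, chi_1> = (1/4)[1*(7)*conj(1) + 1*(-1)*conj(I) + 1*(-1)*conj(-1) + 1*(-1)*conj(-I)]
      = (1/4)[(7) + (I) + (1) + (-I)] = 8/4 = 2
  <chi_rho, chi_2> = (1/4)[1*(7)*conj(1) + 1*(-1)*conj(-1) + 1*(-1)*conj(1) + 1*(-1)*conj(-1)]
      = (1/4)[(7) + (1) + (-1) + (1)] = 8/4 = 2
  <chi_rho, chi_3> = (1/4)[1*(7)*conj(1) + 1*(-1)*conj(-I) + 1*(-1)*conj(-1) + 1*(-1)*conj(I)]
      = (1/4)[(7) + (-I) + (1) + (I)] = 8/4 = 2
(Exp terms are combined using exp(i*s)*conj(exp(i*t)) = exp(i*(s-t)), and sums of them are collapsed using the identity that for every m > 1 the m distinct m-th roots of unity sum to 0, e.g. 1 + exp(2*I*pi/3) + exp(-2*I*pi/3) = 0.)
Dimension check: dim(rho) = sum (mult * dim) = 1*1 + 2*1 + 2*1 + 2*1 = 7 = chi_rho(e) = 7.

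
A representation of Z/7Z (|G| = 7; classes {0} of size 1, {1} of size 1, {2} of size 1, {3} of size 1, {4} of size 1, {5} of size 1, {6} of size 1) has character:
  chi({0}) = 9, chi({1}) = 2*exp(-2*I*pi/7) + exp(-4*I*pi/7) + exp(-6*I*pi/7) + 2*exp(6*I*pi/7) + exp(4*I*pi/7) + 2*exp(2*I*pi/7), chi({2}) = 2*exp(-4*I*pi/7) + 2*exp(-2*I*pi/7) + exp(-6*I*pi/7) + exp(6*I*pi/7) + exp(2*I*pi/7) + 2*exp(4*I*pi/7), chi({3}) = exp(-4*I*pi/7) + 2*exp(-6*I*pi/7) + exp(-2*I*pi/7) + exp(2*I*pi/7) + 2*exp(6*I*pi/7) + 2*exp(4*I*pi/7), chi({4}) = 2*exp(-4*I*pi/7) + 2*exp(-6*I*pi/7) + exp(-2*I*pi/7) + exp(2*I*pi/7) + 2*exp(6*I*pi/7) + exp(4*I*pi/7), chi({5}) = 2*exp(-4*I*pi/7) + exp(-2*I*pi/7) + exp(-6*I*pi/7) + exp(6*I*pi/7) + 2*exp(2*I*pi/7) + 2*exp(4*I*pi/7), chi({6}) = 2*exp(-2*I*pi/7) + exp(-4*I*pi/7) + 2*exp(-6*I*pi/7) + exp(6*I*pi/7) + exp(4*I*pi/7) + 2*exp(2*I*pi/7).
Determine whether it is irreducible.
Not irreducible (reducible): <chi, chi> = 15 > 1.

Details: <chi, chi> = (1/|G|) sum_C |C| * |chi(C)|^2 = (1/7)[1*|9|^2 + 1*|2*exp(-2*I*pi/7) + exp(-4*I*pi/7) + exp(-6*I*pi/7) + 2*exp(6*I*pi/7) + exp(4*I*pi/7) + 2*exp(2*I*pi/7)|^2 + 1*|2*exp(-4*I*pi/7) + 2*exp(-2*I*pi/7) + exp(-6*I*pi/7) + exp(6*I*pi/7) + exp(2*I*pi/7) + 2*exp(4*I*pi/7)|^2 + 1*|exp(-4*I*pi/7) + 2*exp(-6*I*pi/7) + exp(-2*I*pi/7) + exp(2*I*pi/7) + 2*exp(6*I*pi/7) + 2*exp(4*I*pi/7)|^2 + 1*|2*exp(-4*I*pi/7) + 2*exp(-6*I*pi/7) + exp(-2*I*pi/7) + exp(2*I*pi/7) + 2*exp(6*I*pi/7) + exp(4*I*pi/7)|^2 + 1*|2*exp(-4*I*pi/7) + exp(-2*I*pi/7) + exp(-6*I*pi/7) + exp(6*I*pi/7) + 2*exp(2*I*pi/7) + 2*exp(4*I*pi/7)|^2 + 1*|2*exp(-2*I*pi/7) + exp(-4*I*pi/7) + 2*exp(-6*I*pi/7) + exp(6*I*pi/7) + exp(4*I*pi/7) + 2*exp(2*I*pi/7)|^2]
  = (1/7)[(81) + (15 + 13*exp(-4*I*pi/7) + 9*exp(-2*I*pi/7) + 11*exp(-6*I*pi/7) + 11*exp(6*I*pi/7) + 9*exp(2*I*pi/7) + 13*exp(4*I*pi/7)) + (15 + 9*exp(-4*I*pi/7) + 11*exp(-2*I*pi/7) + 13*exp(-6*I*pi/7) + 13*exp(6*I*pi/7) + 11*exp(2*I*pi/7) + 9*exp(4*I*pi/7)) + (15 + 11*exp(-4*I*pi/7) + 13*exp(-2*I*pi/7) + 9*exp(-6*I*pi/7) + 9*exp(6*I*pi/7) + 13*exp(2*I*pi/7) + 11*exp(4*I*pi/7)) + (15 + 11*exp(-4*I*pi/7) + 13*exp(-2*I*pi/7) + 9*exp(-6*I*pi/7) + 9*exp(6*I*pi/7) + 13*exp(2*I*pi/7) + 11*exp(4*I*pi/7)) + (15 + 9*exp(-4*I*pi/7) + 11*exp(-2*I*pi/7) + 13*exp(-6*I*pi/7) + 13*exp(6*I*pi/7) + 11*exp(2*I*pi/7) + 9*exp(4*I*pi/7)) + (15 + 13*exp(-4*I*pi/7) + 9*exp(-2*I*pi/7) + 11*exp(-6*I*pi/7) + 11*exp(6*I*pi/7) + 9*exp(2*I*pi/7) + 13*exp(4*I*pi/7))] = 105/7 = 15.
(Exp terms are combined using exp(i*s)*conj(exp(i*t)) = exp(i*(s-t)), and sums of them are collapsed using the identity that for every m > 1 the m distinct m-th roots of unity sum to 0, e.g. 1 + exp(2*I*pi/3) + exp(-2*I*pi/3) = 0.)
A character is irreducible iff <chi, chi> = 1, so this representation is reducible.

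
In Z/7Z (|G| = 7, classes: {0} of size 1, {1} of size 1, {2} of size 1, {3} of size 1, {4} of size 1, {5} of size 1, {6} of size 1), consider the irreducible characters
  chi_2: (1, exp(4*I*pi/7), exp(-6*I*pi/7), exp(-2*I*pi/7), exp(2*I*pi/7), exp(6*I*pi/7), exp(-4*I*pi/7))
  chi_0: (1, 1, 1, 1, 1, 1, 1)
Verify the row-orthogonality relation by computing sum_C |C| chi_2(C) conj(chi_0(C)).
Sum = 0; so <chi_2, chi_0> = 0 (distinct irreducibles are orthogonal).

Derivation: Compute term by term over conjugacy classes (|C| * chi_2(C) * conj(chi_0(C))):
  1*(1)*conj(1) + 1*(exp(4*I*pi/7))*conj(1) + 1*(exp(-6*I*pi/7))*conj(1) + 1*(exp(-2*I*pi/7))*conj(1) + 1*(exp(2*I*pi/7))*conj(1) + 1*(exp(6*I*pi/7))*conj(1) + 1*(exp(-4*I*pi/7))*conj(1)
  = (1) + (exp(4*I*pi/7)) + (exp(-6*I*pi/7)) + (exp(-2*I*pi/7)) + (exp(2*I*pi/7)) + (exp(6*I*pi/7)) + (exp(-4*I*pi/7))
  = 0.
(Exp terms are combined using exp(i*s)*conj(exp(i*t)) = exp(i*(s-t)), and sums of them are collapsed using the identity that for every m > 1 the m distinct m-th roots of unity sum to 0, e.g. 1 + exp(2*I*pi/3) + exp(-2*I*pi/3) = 0.)
Dividing by |G| = 7 gives 0/7 = 0, matching the row-orthogonality relation <chi_2, chi_0> = [chi_2 = chi_0].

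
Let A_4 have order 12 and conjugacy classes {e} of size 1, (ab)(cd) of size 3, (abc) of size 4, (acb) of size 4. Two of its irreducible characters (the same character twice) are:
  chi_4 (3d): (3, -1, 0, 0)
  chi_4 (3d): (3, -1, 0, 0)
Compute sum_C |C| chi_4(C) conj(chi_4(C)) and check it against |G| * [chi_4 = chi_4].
Sum = 12 = |G| = 12; so <chi_4, chi_4> = 1 (norm-1 confirms irreducibility).

Argument: Compute term by term over conjugacy classes (|C| * chi_4(C) * conj(chi_4(C))):
  1*(3)*conj(3) + 3*(-1)*conj(-1) + 4*(0)*conj(0) + 4*(0)*conj(0)
  = (9) + (3) + (0) + (0)
  = 12.
(Exp terms are combined using exp(i*s)*conj(exp(i*t)) = exp(i*(s-t)), and sums of them are collapsed using the identity that for every m > 1 the m distinct m-th roots of unity sum to 0, e.g. 1 + exp(2*I*pi/3) + exp(-2*I*pi/3) = 0.)
Dividing by |G| = 12 gives 12/12 = 1, matching the row-orthogonality relation <chi_4, chi_4> = [chi_4 = chi_4].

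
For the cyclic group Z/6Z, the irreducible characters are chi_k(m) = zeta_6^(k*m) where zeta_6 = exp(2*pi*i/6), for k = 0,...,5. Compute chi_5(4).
chi_5(4) = zeta_6^20 = exp(2*I*pi/3)

Why: chi_5(4) = zeta_6^(5*4) = zeta_6^20. Since zeta_6^6 = 1, this equals zeta_6^2 = exp(2*pi*i*2/6) = exp(2*I*pi/3).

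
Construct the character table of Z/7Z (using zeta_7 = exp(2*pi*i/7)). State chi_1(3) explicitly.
Character table of Z/7Z (irreps indexed chi_0,...,chi_6 with chi_k(m) = zeta_7^(k*m), zeta_7 = exp(2*pi*i/7)):
  irrep \ class  {0} (size 1)  {1} (size 1)    {2} (size 1)    {3} (size 1)    {4} (size 1)    {5} (size 1)    {6} (size 1)  
  chi_0          1             1               1               1               1               1               1             
  chi_1          1             exp(2*I*pi/7)   exp(4*I*pi/7)   exp(6*I*pi/7)   exp(-6*I*pi/7)  exp(-4*I*pi/7)  exp(-2*I*pi/7)
  chi_2          1             exp(4*I*pi/7)   exp(-6*I*pi/7)  exp(-2*I*pi/7)  exp(2*I*pi/7)   exp(6*I*pi/7)   exp(-4*I*pi/7)
  chi_3          1             exp(6*I*pi/7)   exp(-2*I*pi/7)  exp(4*I*pi/7)   exp(-4*I*pi/7)  exp(2*I*pi/7)   exp(-6*I*pi/7)
  chi_4          1             exp(-6*I*pi/7)  exp(2*I*pi/7)   exp(-4*I*pi/7)  exp(4*I*pi/7)   exp(-2*I*pi/7)  exp(6*I*pi/7) 
  chi_5          1             exp(-4*I*pi/7)  exp(6*I*pi/7)   exp(2*I*pi/7)   exp(-2*I*pi/7)  exp(-6*I*pi/7)  exp(4*I*pi/7) 
  chi_6          1             exp(-2*I*pi/7)  exp(-4*I*pi/7)  exp(-6*I*pi/7)  exp(6*I*pi/7)   exp(4*I*pi/7)   exp(2*I*pi/7) 

Spot check: chi_1(3) = zeta_7^(1*3) = zeta_7^3 = exp(6*I*pi/7).

Reasoning: Z/7Z is abelian, so all 7 irreducible complex representations are 1-dimensional. They are given by chi_k(m) = zeta_7^(k*m) for k = 0,...,6. Row orthogonality: sum_m chi_k(m) conj(chi_l(m)) = 7 * [k = l].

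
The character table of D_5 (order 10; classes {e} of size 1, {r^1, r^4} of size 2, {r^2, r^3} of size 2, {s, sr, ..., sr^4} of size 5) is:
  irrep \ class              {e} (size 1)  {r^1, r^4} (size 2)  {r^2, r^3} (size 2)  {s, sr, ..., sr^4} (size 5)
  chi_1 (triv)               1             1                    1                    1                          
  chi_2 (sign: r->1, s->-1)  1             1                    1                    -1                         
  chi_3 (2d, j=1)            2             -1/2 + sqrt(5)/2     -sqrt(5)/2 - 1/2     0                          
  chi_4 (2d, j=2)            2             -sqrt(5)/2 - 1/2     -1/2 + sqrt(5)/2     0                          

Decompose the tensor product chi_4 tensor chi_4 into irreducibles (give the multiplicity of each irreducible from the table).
chi_4 tensor chi_4 = chi_1 + chi_2 + chi_3 (all other irreducibles have multiplicity 0).

Solution. The character of a tensor product is the pointwise product (chi_4 * chi_4)(C) = chi_4(C) * chi_4(C):
  {e}: (2)*(2), {r^1, r^4}: (-sqrt(5)/2 - 1/2)*(-sqrt(5)/2 - 1/2), {r^2, r^3}: (-1/2 + sqrt(5)/2)*(-1/2 + sqrt(5)/2), {s, sr, ..., sr^4}: (0)*(0)
so (chi_4 * chi_4) takes values
  {e} -> 4, {r^1, r^4} -> sqrt(5)/2 + 3/2, {r^2, r^3} -> 3/2 - sqrt(5)/2, {s, sr, ..., sr^4} -> 0.
Now take the inner product of this character with each irreducible chi from the table, <chi_4*chi_4, chi> = (1/10) sum_C |C| (chi_4*chi_4)(C) conj(chi(C)):
  <chi_4*chi_4, chi_1> = (1/10)[1*(4)*conj(1) + 2*(sqrt(5)/2 + 3/2)*conj(1) + 2*(3/2 - sqrt(5)/2)*conj(1) + 5*(0)*conj(1)]
      = (1/10)[(4) + (sqrt(5) + 3) + (3 - sqrt(5)) + (0)] = 10/10 = 1
  <chi_4*chi_4, chi_2> = (1/10)[1*(4)*conj(1) + 2*(sqrt(5)/2 + 3/2)*conj(1) + 2*(3/2 - sqrt(5)/2)*conj(1) + 5*(0)*conj(-1)]
      = (1/10)[(4) + (sqrt(5) + 3) + (3 - sqrt(5)) + (0)] = 10/10 = 1
  <chi_4*chi_4, chi_3> = (1/10)[1*(4)*conj(2) + 2*(sqrt(5)/2 + 3/2)*conj(-1/2 + sqrt(5)/2) + 2*(3/2 - sqrt(5)/2)*conj(-sqrt(5)/2 - 1/2) + 5*(0)*conj(0)]
      = (1/10)[(8) + (1 + sqrt(5)) + (1 - sqrt(5)) + (0)] = 10/10 = 1
  <chi_4*chi_4, chi_4> = (1/10)[1*(4)*conj(2) + 2*(sqrt(5)/2 + 3/2)*conj(-sqrt(5)/2 - 1/2) + 2*(3/2 - sqrt(5)/2)*conj(-1/2 + sqrt(5)/2) + 5*(0)*conj(0)]
      = (1/10)[(8) + (-2*sqrt(5) - 4) + (-4 + 2*sqrt(5)) + (0)] = 0/10 = 0
Hence the multiplicities are chi_1: 1, chi_2: 1, chi_3: 1. Dimension check: dim(chi_4)*dim(chi_4) = 2*2 = 4 and sum (mult * dim) = 1*1 + 1*1 + 1*2 = 4.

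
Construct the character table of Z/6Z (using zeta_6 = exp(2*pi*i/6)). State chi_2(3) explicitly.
Character table of Z/6Z (irreps indexed chi_0,...,chi_5 with chi_k(m) = zeta_6^(k*m), zeta_6 = exp(2*pi*i/6)):
  irrep \ class  {0} (size 1)  {1} (size 1)    {2} (size 1)    {3} (size 1)  {4} (size 1)    {5} (size 1)  
  chi_0          1             1               1               1             1               1             
  chi_1          1             exp(I*pi/3)     exp(2*I*pi/3)   -1            exp(-2*I*pi/3)  exp(-I*pi/3)  
  chi_2          1             exp(2*I*pi/3)   exp(-2*I*pi/3)  1             exp(2*I*pi/3)   exp(-2*I*pi/3)
  chi_3          1             -1              1               -1            1               -1            
  chi_4          1             exp(-2*I*pi/3)  exp(2*I*pi/3)   1             exp(-2*I*pi/3)  exp(2*I*pi/3) 
  chi_5          1             exp(-I*pi/3)    exp(-2*I*pi/3)  -1            exp(2*I*pi/3)   exp(I*pi/3)   

Spot check: chi_2(3) = zeta_6^(2*3) = zeta_6^6 = 1.

Details: Z/6Z is abelian, so all 6 irreducible complex representations are 1-dimensional. They are given by chi_k(m) = zeta_6^(k*m) for k = 0,...,5. Row orthogonality: sum_m chi_k(m) conj(chi_l(m)) = 6 * [k = l].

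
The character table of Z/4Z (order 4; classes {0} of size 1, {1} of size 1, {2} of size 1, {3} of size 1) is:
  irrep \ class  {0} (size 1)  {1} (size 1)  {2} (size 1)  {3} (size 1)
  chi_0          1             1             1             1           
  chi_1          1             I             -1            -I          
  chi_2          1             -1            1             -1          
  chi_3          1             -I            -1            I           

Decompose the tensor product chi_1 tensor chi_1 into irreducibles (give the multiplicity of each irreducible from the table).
chi_1 tensor chi_1 = chi_2 (all other irreducibles have multiplicity 0).

Why: The character of a tensor product is the pointwise product (chi_1 * chi_1)(C) = chi_1(C) * chi_1(C):
  {0}: (1)*(1), {1}: (I)*(I), {2}: (-1)*(-1), {3}: (-I)*(-I)
so (chi_1 * chi_1) takes values
  {0} -> 1, {1} -> -1, {2} -> 1, {3} -> -1.
Now take the inner product of this character with each irreducible chi from the table, <chi_1*chi_1, chi> = (1/4) sum_C |C| (chi_1*chi_1)(C) conj(chi(C)):
  <chi_1*chi_1, chi_0> = (1/4)[1*(1)*conj(1) + 1*(-1)*conj(1) + 1*(1)*conj(1) + 1*(-1)*conj(1)]
      = (1/4)[(1) + (-1) + (1) + (-1)] = 0/4 = 0
  <chi_1*chi_1, chi_1> = (1/4)[1*(1)*conj(1) + 1*(-1)*conj(I) + 1*(1)*conj(-1) + 1*(-1)*conj(-I)]
      = (1/4)[(1) + (I) + (-1) + (-I)] = 0/4 = 0
  <chi_1*chi_1, chi_2> = (1/4)[1*(1)*conj(1) + 1*(-1)*conj(-1) + 1*(1)*conj(1) + 1*(-1)*conj(-1)]
      = (1/4)[(1) + (1) + (1) + (1)] = 4/4 = 1
  <chi_1*chi_1, chi_3> = (1/4)[1*(1)*conj(1) + 1*(-1)*conj(-I) + 1*(1)*conj(-1) + 1*(-1)*conj(I)]
      = (1/4)[(1) + (-I) + (-1) + (I)] = 0/4 = 0
(Exp terms are combined using exp(i*s)*conj(exp(i*t)) = exp(i*(s-t)), and sums of them are collapsed using the identity that for every m > 1 the m distinct m-th roots of unity sum to 0, e.g. 1 + exp(2*I*pi/3) + exp(-2*I*pi/3) = 0.)
Hence the multiplicities are chi_2: 1. Dimension check: dim(chi_1)*dim(chi_1) = 1*1 = 1 and sum (mult * dim) = 1*1 = 1.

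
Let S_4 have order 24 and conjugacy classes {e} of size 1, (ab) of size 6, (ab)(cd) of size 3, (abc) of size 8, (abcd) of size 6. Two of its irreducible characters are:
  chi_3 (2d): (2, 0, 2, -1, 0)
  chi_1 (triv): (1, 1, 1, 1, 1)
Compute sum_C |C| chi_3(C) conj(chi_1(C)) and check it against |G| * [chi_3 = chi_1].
Sum = 0; so <chi_3, chi_1> = 0 (distinct irreducibles are orthogonal).

Details: Compute term by term over conjugacy classes (|C| * chi_3(C) * conj(chi_1(C))):
  1*(2)*conj(1) + 6*(0)*conj(1) + 3*(2)*conj(1) + 8*(-1)*conj(1) + 6*(0)*conj(1)
  = (2) + (0) + (6) + (-8) + (0)
  = 0.
Dividing by |G| = 24 gives 0/24 = 0, matching the row-orthogonality relation <chi_3, chi_1> = [chi_3 = chi_1].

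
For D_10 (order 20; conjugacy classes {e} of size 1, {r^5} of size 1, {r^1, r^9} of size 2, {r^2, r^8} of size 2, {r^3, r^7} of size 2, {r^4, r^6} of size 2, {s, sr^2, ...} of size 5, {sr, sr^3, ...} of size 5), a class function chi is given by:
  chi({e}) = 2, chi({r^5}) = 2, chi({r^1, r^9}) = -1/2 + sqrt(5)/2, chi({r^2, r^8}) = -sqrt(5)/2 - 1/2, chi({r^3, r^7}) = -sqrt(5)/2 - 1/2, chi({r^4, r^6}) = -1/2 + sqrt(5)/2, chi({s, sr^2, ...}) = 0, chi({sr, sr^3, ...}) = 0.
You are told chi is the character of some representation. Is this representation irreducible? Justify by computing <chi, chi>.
Irreducible: <chi, chi> = 1.

Justification: <chi, chi> = (1/|G|) sum_C |C| * |chi(C)|^2 = (1/20)[1*|2|^2 + 1*|2|^2 + 2*|-1/2 + sqrt(5)/2|^2 + 2*|-sqrt(5)/2 - 1/2|^2 + 2*|-sqrt(5)/2 - 1/2|^2 + 2*|-1/2 + sqrt(5)/2|^2 + 5*|0|^2 + 5*|0|^2]
  = (1/20)[(4) + (4) + (3 - sqrt(5)) + (sqrt(5) + 3) + (sqrt(5) + 3) + (3 - sqrt(5)) + (0) + (0)] = 20/20 = 1.
A character is irreducible iff <chi, chi> = 1, so this representation is irreducible.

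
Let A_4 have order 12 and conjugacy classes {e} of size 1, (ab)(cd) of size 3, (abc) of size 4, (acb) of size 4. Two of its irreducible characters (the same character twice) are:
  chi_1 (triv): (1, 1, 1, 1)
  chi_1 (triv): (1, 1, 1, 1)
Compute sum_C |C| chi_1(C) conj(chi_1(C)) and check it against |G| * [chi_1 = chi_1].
Sum = 12 = |G| = 12; so <chi_1, chi_1> = 1 (norm-1 confirms irreducibility).

Explanation: Compute term by term over conjugacy classes (|C| * chi_1(C) * conj(chi_1(C))):
  1*(1)*conj(1) + 3*(1)*conj(1) + 4*(1)*conj(1) + 4*(1)*conj(1)
  = (1) + (3) + (4) + (4)
  = 12.
(Exp terms are combined using exp(i*s)*conj(exp(i*t)) = exp(i*(s-t)), and sums of them are collapsed using the identity that for every m > 1 the m distinct m-th roots of unity sum to 0, e.g. 1 + exp(2*I*pi/3) + exp(-2*I*pi/3) = 0.)
Dividing by |G| = 12 gives 12/12 = 1, matching the row-orthogonality relation <chi_1, chi_1> = [chi_1 = chi_1].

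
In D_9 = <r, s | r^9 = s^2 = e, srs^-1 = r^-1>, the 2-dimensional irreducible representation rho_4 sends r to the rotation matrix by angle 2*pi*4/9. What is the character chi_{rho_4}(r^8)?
chi_{rho_4}(r^8) = 2*cos(2*pi*4*8/9) = -2*cos(pi/9)

Derivation: rho_4(r^8) is rotation by angle 2*pi*4*8/9, whose trace is 2*cos(2*pi*4*8/9) = -2*cos(pi/9).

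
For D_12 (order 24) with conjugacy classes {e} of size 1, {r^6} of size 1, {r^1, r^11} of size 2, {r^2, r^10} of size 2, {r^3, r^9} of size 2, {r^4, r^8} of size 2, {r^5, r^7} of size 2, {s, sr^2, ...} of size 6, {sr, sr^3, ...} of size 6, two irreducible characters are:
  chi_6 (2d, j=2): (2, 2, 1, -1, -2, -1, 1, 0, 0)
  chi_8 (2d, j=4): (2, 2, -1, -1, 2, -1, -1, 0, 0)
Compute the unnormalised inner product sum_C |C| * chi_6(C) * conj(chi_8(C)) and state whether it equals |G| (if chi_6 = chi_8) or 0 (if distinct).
Sum = 0; so <chi_6, chi_8> = 0 (distinct irreducibles are orthogonal).

Proof sketch: Compute term by term over conjugacy classes (|C| * chi_6(C) * conj(chi_8(C))):
  1*(2)*conj(2) + 1*(2)*conj(2) + 2*(1)*conj(-1) + 2*(-1)*conj(-1) + 2*(-2)*conj(2) + 2*(-1)*conj(-1) + 2*(1)*conj(-1) + 6*(0)*conj(0) + 6*(0)*conj(0)
  = (4) + (4) + (-2) + (2) + (-8) + (2) + (-2) + (0) + (0)
  = 0.
Dividing by |G| = 24 gives 0/24 = 0, matching the row-orthogonality relation <chi_6, chi_8> = [chi_6 = chi_8].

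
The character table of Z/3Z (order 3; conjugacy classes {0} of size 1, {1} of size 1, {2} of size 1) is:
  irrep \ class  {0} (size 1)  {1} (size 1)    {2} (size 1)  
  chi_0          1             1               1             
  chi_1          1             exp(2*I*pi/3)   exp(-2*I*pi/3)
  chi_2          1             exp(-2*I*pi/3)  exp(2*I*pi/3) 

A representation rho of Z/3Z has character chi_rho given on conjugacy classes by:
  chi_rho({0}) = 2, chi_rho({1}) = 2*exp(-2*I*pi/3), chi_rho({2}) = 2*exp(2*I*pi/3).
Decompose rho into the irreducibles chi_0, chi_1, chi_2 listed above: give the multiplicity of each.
Multiplicities: chi_0: 0, chi_1: 0, chi_2: 2.

Proof sketch: Use <chi_rho, chi> = (1/|G|) sum_C |C| * chi_rho(C) * conj(chi(C)) with |G| = 3 for each irreducible chi in the table:
  <chi_rho, chi_0> = (1/3)[1*(2)*conj(1) + 1*(2*exp(-2*I*pi/3))*conj(1) + 1*(2*exp(2*I*pi/3))*conj(1)]
      = (1/3)[(2) + (2*exp(-2*I*pi/3)) + (2*exp(2*I*pi/3))] = 0/3 = 0
  <chi_rho, chi_1> = (1/3)[1*(2)*conj(1) + 1*(2*exp(-2*I*pi/3))*conj(exp(2*I*pi/3)) + 1*(2*exp(2*I*pi/3))*conj(exp(-2*I*pi/3))]
      = (1/3)[(2) + (2*exp(2*I*pi/3)) + (2*exp(-2*I*pi/3))] = 0/3 = 0
  <chi_rho, chi_2> = (1/3)[1*(2)*conj(1) + 1*(2*exp(-2*I*pi/3))*conj(exp(-2*I*pi/3)) + 1*(2*exp(2*I*pi/3))*conj(exp(2*I*pi/3))]
      = (1/3)[(2) + (2) + (2)] = 6/3 = 2
(Exp terms are combined using exp(i*s)*conj(exp(i*t)) = exp(i*(s-t)), and sums of them are collapsed using the identity that for every m > 1 the m distinct m-th roots of unity sum to 0, e.g. 1 + exp(2*I*pi/3) + exp(-2*I*pi/3) = 0.)
Dimension check: dim(rho) = sum (mult * dim) = 0*1 + 0*1 + 2*1 = 2 = chi_rho(e) = 2.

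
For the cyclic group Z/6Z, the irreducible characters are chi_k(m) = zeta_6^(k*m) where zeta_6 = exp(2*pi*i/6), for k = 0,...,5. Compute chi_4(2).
chi_4(2) = zeta_6^8 = exp(2*I*pi/3)

Solution. chi_4(2) = zeta_6^(4*2) = zeta_6^8. Since zeta_6^6 = 1, this equals zeta_6^2 = exp(2*pi*i*2/6) = exp(2*I*pi/3).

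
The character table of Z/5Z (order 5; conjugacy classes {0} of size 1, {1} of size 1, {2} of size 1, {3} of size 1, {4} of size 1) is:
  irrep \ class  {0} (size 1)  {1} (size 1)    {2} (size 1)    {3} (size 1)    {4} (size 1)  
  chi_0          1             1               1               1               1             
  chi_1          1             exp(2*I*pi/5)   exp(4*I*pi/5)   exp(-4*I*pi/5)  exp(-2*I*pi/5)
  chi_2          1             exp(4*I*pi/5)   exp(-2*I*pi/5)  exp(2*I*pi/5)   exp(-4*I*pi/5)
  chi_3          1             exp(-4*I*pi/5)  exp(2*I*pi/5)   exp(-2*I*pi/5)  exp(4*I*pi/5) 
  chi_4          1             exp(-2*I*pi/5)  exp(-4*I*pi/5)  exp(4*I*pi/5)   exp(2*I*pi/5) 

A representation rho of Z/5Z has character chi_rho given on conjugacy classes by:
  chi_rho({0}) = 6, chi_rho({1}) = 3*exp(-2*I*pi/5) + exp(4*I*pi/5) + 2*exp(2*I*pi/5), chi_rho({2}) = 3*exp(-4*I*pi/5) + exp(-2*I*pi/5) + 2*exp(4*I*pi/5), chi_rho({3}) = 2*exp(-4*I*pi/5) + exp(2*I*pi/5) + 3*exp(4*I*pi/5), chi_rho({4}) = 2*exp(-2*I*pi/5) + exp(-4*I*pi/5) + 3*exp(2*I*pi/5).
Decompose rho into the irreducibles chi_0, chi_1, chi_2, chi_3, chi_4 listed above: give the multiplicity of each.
Multiplicities: chi_0: 0, chi_1: 2, chi_2: 1, chi_3: 0, chi_4: 3.

Argument: Use <chi_rho, chi> = (1/|G|) sum_C |C| * chi_rho(C) * conj(chi(C)) with |G| = 5 for each irreducible chi in the table:
  <chi_rho, chi_0> = (1/5)[1*(6)*conj(1) + 1*(3*exp(-2*I*pi/5) + exp(4*I*pi/5) + 2*exp(2*I*pi/5))*conj(1) + 1*(3*exp(-4*I*pi/5) + exp(-2*I*pi/5) + 2*exp(4*I*pi/5))*conj(1) + 1*(2*exp(-4*I*pi/5) + exp(2*I*pi/5) + 3*exp(4*I*pi/5))*conj(1) + 1*(2*exp(-2*I*pi/5) + exp(-4*I*pi/5) + 3*exp(2*I*pi/5))*conj(1)]
      = (1/5)[(6) + (3*exp(-2*I*pi/5) + exp(4*I*pi/5) + 2*exp(2*I*pi/5)) + (3*exp(-4*I*pi/5) + exp(-2*I*pi/5) + 2*exp(4*I*pi/5)) + (2*exp(-4*I*pi/5) + exp(2*I*pi/5) + 3*exp(4*I*pi/5)) + (2*exp(-2*I*pi/5) + exp(-4*I*pi/5) + 3*exp(2*I*pi/5))] = 0/5 = 0
  <chi_rho, chi_1> = (1/5)[1*(6)*conj(1) + 1*(3*exp(-2*I*pi/5) + exp(4*I*pi/5) + 2*exp(2*I*pi/5))*conj(exp(2*I*pi/5)) + 1*(3*exp(-4*I*pi/5) + exp(-2*I*pi/5) + 2*exp(4*I*pi/5))*conj(exp(4*I*pi/5)) + 1*(2*exp(-4*I*pi/5) + exp(2*I*pi/5) + 3*exp(4*I*pi/5))*conj(exp(-4*I*pi/5)) + 1*(2*exp(-2*I*pi/5) + exp(-4*I*pi/5) + 3*exp(2*I*pi/5))*conj(exp(-2*I*pi/5))]
      = (1/5)[(6) + (2 + 3*exp(-4*I*pi/5) + exp(2*I*pi/5)) + (2 + exp(4*I*pi/5) + 3*exp(2*I*pi/5)) + (2 + 3*exp(-2*I*pi/5) + exp(-4*I*pi/5)) + (2 + exp(-2*I*pi/5) + 3*exp(4*I*pi/5))] = 10/5 = 2
  <chi_rho, chi_2> = (1/5)[1*(6)*conj(1) + 1*(3*exp(-2*I*pi/5) + exp(4*I*pi/5) + 2*exp(2*I*pi/5))*conj(exp(4*I*pi/5)) + 1*(3*exp(-4*I*pi/5) + exp(-2*I*pi/5) + 2*exp(4*I*pi/5))*conj(exp(-2*I*pi/5)) + 1*(2*exp(-4*I*pi/5) + exp(2*I*pi/5) + 3*exp(4*I*pi/5))*conj(exp(2*I*pi/5)) + 1*(2*exp(-2*I*pi/5) + exp(-4*I*pi/5) + 3*exp(2*I*pi/5))*conj(exp(-4*I*pi/5))]
      = (1/5)[(6) + (1 + 2*exp(-2*I*pi/5) + 3*exp(4*I*pi/5)) + (1 + 3*exp(-2*I*pi/5) + 2*exp(-4*I*pi/5)) + (1 + 2*exp(4*I*pi/5) + 3*exp(2*I*pi/5)) + (1 + 3*exp(-4*I*pi/5) + 2*exp(2*I*pi/5))] = 5/5 = 1
  <chi_rho, chi_3> = (1/5)[1*(6)*conj(1) + 1*(3*exp(-2*I*pi/5) + exp(4*I*pi/5) + 2*exp(2*I*pi/5))*conj(exp(-4*I*pi/5)) + 1*(3*exp(-4*I*pi/5) + exp(-2*I*pi/5) + 2*exp(4*I*pi/5))*conj(exp(2*I*pi/5)) + 1*(2*exp(-4*I*pi/5) + exp(2*I*pi/5) + 3*exp(4*I*pi/5))*conj(exp(-2*I*pi/5)) + 1*(2*exp(-2*I*pi/5) + exp(-4*I*pi/5) + 3*exp(2*I*pi/5))*conj(exp(4*I*pi/5))]
      = (1/5)[(6) + (2*exp(-4*I*pi/5) + exp(-2*I*pi/5) + 3*exp(2*I*pi/5)) + (exp(-4*I*pi/5) + 3*exp(4*I*pi/5) + 2*exp(2*I*pi/5)) + (2*exp(-2*I*pi/5) + 3*exp(-4*I*pi/5) + exp(4*I*pi/5)) + (3*exp(-2*I*pi/5) + exp(2*I*pi/5) + 2*exp(4*I*pi/5))] = 0/5 = 0
  <chi_rho, chi_4> = (1/5)[1*(6)*conj(1) + 1*(3*exp(-2*I*pi/5) + exp(4*I*pi/5) + 2*exp(2*I*pi/5))*conj(exp(-2*I*pi/5)) + 1*(3*exp(-4*I*pi/5) + exp(-2*I*pi/5) + 2*exp(4*I*pi/5))*conj(exp(-4*I*pi/5)) + 1*(2*exp(-4*I*pi/5) + exp(2*I*pi/5) + 3*exp(4*I*pi/5))*conj(exp(4*I*pi/5)) + 1*(2*exp(-2*I*pi/5) + exp(-4*I*pi/5) + 3*exp(2*I*pi/5))*conj(exp(2*I*pi/5))]
      = (1/5)[(6) + (3 + exp(-4*I*pi/5) + 2*exp(4*I*pi/5)) + (3 + 2*exp(-2*I*pi/5) + exp(2*I*pi/5)) + (3 + exp(-2*I*pi/5) + 2*exp(2*I*pi/5)) + (3 + 2*exp(-4*I*pi/5) + exp(4*I*pi/5))] = 15/5 = 3
(Exp terms are combined using exp(i*s)*conj(exp(i*t)) = exp(i*(s-t)), and sums of them are collapsed using the identity that for every m > 1 the m distinct m-th roots of unity sum to 0, e.g. 1 + exp(2*I*pi/3) + exp(-2*I*pi/3) = 0.)
Dimension check: dim(rho) = sum (mult * dim) = 0*1 + 2*1 + 1*1 + 0*1 + 3*1 = 6 = chi_rho(e) = 6.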